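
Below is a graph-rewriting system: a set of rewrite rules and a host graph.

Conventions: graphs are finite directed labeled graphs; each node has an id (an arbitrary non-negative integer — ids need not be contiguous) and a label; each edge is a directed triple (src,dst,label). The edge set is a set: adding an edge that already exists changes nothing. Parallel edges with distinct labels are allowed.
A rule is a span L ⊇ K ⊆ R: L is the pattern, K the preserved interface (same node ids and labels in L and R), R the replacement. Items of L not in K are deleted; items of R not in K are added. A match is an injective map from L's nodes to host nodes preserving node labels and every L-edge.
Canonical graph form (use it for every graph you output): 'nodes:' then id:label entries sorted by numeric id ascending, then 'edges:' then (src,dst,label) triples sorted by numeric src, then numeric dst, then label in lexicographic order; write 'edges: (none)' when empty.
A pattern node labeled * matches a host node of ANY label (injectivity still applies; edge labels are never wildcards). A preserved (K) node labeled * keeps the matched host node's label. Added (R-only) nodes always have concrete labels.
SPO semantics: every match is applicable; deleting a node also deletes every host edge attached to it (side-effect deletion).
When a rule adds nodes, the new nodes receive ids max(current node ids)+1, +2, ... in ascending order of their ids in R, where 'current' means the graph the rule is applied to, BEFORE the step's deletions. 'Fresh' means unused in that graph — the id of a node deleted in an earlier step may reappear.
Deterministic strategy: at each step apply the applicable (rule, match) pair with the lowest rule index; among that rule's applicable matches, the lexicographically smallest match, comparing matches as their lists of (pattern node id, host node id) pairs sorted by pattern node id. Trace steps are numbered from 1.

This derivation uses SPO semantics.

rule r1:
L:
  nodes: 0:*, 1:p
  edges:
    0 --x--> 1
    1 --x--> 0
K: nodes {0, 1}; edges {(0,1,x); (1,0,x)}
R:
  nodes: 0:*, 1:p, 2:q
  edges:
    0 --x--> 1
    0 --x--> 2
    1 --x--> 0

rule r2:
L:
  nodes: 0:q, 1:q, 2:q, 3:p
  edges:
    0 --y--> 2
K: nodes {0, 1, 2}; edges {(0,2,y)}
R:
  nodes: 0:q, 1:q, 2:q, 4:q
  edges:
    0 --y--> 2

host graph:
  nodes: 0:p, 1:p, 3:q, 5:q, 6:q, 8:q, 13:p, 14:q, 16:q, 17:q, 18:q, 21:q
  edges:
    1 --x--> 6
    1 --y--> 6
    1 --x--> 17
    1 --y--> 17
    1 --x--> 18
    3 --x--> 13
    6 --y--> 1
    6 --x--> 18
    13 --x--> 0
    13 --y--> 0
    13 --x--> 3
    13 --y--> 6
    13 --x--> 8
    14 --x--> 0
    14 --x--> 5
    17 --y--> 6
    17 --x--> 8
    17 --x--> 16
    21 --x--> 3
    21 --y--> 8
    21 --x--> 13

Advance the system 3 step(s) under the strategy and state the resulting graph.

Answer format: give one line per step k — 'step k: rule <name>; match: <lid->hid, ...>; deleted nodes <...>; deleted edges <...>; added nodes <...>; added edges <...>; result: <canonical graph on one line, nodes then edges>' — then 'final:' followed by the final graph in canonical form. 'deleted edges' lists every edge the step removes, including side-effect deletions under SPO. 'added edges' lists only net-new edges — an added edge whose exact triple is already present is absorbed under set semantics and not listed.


step 1: rule r1; match: 0->3, 1->13; deleted nodes (none); deleted edges (none); added nodes 22; added edges (3,22,x); result: nodes: 0:p, 1:p, 3:q, 5:q, 6:q, 8:q, 13:p, 14:q, 16:q, 17:q, 18:q, 21:q, 22:q edges: (1,6,x); (1,6,y); (1,17,x); (1,17,y); (1,18,x); (3,13,x); (3,22,x); (6,1,y); (6,18,x); (13,0,x); (13,0,y); (13,3,x); (13,6,y); (13,8,x); (14,0,x); (14,5,x); (17,6,y); (17,8,x); (17,16,x); (21,3,x); (21,8,y); (21,13,x)
step 2: rule r1; match: 0->3, 1->13; deleted nodes (none); deleted edges (none); added nodes 23; added edges (3,23,x); result: nodes: 0:p, 1:p, 3:q, 5:q, 6:q, 8:q, 13:p, 14:q, 16:q, 17:q, 18:q, 21:q, 22:q, 23:q edges: (1,6,x); (1,6,y); (1,17,x); (1,17,y); (1,18,x); (3,13,x); (3,22,x); (3,23,x); (6,1,y); (6,18,x); (13,0,x); (13,0,y); (13,3,x); (13,6,y); (13,8,x); (14,0,x); (14,5,x); (17,6,y); (17,8,x); (17,16,x); (21,3,x); (21,8,y); (21,13,x)
step 3: rule r1; match: 0->3, 1->13; deleted nodes (none); deleted edges (none); added nodes 24; added edges (3,24,x); result: nodes: 0:p, 1:p, 3:q, 5:q, 6:q, 8:q, 13:p, 14:q, 16:q, 17:q, 18:q, 21:q, 22:q, 23:q, 24:q edges: (1,6,x); (1,6,y); (1,17,x); (1,17,y); (1,18,x); (3,13,x); (3,22,x); (3,23,x); (3,24,x); (6,1,y); (6,18,x); (13,0,x); (13,0,y); (13,3,x); (13,6,y); (13,8,x); (14,0,x); (14,5,x); (17,6,y); (17,8,x); (17,16,x); (21,3,x); (21,8,y); (21,13,x)
final:
nodes: 0:p, 1:p, 3:q, 5:q, 6:q, 8:q, 13:p, 14:q, 16:q, 17:q, 18:q, 21:q, 22:q, 23:q, 24:q
edges: (1,6,x); (1,6,y); (1,17,x); (1,17,y); (1,18,x); (3,13,x); (3,22,x); (3,23,x); (3,24,x); (6,1,y); (6,18,x); (13,0,x); (13,0,y); (13,3,x); (13,6,y); (13,8,x); (14,0,x); (14,5,x); (17,6,y); (17,8,x); (17,16,x); (21,3,x); (21,8,y); (21,13,x)


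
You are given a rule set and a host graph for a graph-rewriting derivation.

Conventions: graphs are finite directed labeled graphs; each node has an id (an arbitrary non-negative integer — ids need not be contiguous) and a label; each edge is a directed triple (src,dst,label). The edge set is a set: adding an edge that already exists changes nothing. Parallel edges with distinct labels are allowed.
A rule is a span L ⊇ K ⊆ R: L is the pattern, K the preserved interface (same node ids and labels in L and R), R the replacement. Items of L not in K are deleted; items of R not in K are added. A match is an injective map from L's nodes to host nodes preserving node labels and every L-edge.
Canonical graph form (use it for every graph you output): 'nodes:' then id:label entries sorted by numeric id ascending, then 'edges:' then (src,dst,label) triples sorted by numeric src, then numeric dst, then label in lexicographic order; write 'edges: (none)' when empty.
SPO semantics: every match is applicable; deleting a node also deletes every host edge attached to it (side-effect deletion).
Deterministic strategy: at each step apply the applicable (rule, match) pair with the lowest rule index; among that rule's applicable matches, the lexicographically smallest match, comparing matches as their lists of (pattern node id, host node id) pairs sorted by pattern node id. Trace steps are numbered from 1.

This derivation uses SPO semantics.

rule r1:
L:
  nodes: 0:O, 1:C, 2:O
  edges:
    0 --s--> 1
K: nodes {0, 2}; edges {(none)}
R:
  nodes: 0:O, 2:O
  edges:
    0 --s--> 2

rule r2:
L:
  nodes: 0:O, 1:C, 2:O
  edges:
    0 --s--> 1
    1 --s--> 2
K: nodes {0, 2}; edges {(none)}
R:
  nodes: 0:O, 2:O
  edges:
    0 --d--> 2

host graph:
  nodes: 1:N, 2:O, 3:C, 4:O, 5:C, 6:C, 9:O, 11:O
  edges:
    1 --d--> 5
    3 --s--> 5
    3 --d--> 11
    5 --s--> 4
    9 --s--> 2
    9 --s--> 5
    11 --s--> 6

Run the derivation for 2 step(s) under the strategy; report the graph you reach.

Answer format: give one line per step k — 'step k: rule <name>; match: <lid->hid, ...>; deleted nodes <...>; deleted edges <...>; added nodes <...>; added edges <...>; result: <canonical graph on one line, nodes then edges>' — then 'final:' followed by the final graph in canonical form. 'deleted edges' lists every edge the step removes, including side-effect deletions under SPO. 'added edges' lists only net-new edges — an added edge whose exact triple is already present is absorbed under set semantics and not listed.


step 1: rule r1; match: 0->9, 1->5, 2->2; deleted nodes 5; deleted edges (1,5,d); (3,5,s); (5,4,s); (9,5,s); added nodes (none); added edges (none); result: nodes: 1:N, 2:O, 3:C, 4:O, 6:C, 9:O, 11:O edges: (3,11,d); (9,2,s); (11,6,s)
step 2: rule r1; match: 0->11, 1->6, 2->2; deleted nodes 6; deleted edges (11,6,s); added nodes (none); added edges (11,2,s); result: nodes: 1:N, 2:O, 3:C, 4:O, 9:O, 11:O edges: (3,11,d); (9,2,s); (11,2,s)
final:
nodes: 1:N, 2:O, 3:C, 4:O, 9:O, 11:O
edges: (3,11,d); (9,2,s); (11,2,s)


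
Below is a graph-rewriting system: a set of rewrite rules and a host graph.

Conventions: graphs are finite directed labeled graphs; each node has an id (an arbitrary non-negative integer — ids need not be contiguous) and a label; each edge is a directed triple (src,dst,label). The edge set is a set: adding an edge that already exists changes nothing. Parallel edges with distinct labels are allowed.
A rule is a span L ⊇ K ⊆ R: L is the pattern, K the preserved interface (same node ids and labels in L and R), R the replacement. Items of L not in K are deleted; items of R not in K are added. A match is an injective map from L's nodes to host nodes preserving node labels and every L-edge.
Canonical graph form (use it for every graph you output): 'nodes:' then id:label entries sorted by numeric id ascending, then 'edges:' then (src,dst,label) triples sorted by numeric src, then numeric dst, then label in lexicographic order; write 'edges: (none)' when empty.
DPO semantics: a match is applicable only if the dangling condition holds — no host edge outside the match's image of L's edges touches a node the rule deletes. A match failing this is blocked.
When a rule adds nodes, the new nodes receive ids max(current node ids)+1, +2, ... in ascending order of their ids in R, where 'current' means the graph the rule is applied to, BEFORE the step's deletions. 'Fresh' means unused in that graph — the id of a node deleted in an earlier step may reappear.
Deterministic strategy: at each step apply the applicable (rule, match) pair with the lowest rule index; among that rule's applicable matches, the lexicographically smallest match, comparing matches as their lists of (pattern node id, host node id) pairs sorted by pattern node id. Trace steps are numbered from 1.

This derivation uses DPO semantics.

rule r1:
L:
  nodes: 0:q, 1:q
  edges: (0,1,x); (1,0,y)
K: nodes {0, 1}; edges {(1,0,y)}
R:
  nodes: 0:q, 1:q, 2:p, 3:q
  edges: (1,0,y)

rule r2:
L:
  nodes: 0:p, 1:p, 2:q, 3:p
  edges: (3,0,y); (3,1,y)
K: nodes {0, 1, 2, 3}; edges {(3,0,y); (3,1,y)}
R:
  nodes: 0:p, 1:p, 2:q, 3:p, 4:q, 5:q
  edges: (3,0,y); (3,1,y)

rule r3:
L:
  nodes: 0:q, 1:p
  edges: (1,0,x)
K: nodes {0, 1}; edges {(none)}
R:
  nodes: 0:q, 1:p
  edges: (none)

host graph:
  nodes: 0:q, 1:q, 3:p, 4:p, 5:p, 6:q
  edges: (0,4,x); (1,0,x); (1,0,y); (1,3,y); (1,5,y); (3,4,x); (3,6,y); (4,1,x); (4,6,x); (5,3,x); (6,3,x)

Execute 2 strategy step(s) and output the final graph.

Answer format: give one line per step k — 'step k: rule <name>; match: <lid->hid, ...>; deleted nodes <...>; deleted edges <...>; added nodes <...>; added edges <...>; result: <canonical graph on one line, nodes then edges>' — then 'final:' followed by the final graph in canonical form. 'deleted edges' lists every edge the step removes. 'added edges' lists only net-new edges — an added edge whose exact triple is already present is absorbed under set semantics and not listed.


step 1: rule r3; match: 0->1, 1->4; deleted nodes (none); deleted edges (4,1,x); added nodes (none); added edges (none); result: nodes: 0:q, 1:q, 3:p, 4:p, 5:p, 6:q edges: (0,4,x); (1,0,x); (1,0,y); (1,3,y); (1,5,y); (3,4,x); (3,6,y); (4,6,x); (5,3,x); (6,3,x)
step 2: rule r3; match: 0->6, 1->4; deleted nodes (none); deleted edges (4,6,x); added nodes (none); added edges (none); result: nodes: 0:q, 1:q, 3:p, 4:p, 5:p, 6:q edges: (0,4,x); (1,0,x); (1,0,y); (1,3,y); (1,5,y); (3,4,x); (3,6,y); (5,3,x); (6,3,x)
final:
nodes: 0:q, 1:q, 3:p, 4:p, 5:p, 6:q
edges: (0,4,x); (1,0,x); (1,0,y); (1,3,y); (1,5,y); (3,4,x); (3,6,y); (5,3,x); (6,3,x)


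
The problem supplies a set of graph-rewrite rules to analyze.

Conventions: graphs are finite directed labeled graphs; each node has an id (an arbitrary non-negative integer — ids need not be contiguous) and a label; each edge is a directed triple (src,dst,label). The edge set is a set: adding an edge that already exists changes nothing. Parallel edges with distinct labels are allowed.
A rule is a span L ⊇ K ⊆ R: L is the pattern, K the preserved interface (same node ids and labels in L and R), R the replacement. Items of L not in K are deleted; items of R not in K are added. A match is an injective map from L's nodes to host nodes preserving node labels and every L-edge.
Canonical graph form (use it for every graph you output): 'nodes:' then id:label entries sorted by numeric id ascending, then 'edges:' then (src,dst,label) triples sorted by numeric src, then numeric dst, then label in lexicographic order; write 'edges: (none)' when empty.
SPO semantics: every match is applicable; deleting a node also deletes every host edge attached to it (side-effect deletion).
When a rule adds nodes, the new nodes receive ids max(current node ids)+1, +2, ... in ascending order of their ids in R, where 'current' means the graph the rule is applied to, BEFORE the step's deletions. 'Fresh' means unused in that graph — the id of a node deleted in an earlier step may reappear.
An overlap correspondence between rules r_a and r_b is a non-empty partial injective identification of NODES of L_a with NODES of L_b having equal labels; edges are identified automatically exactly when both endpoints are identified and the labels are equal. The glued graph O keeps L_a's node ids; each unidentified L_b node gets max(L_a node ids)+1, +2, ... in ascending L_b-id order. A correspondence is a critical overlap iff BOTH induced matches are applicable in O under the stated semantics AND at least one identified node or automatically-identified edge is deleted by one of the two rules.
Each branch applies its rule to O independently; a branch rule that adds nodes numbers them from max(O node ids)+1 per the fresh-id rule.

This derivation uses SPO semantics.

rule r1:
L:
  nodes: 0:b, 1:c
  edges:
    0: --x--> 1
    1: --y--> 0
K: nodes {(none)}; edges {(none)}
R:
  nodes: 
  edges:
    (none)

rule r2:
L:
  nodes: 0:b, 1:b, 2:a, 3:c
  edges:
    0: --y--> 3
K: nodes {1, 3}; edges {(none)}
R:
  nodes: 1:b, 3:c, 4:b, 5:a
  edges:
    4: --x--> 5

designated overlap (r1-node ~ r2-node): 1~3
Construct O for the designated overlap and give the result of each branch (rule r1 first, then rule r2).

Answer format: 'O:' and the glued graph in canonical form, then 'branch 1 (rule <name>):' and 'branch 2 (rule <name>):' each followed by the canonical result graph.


O:
nodes: 0:b, 1:c, 2:b, 3:b, 4:a
edges: (0,1,x); (1,0,y); (2,1,y)
branch 1 (rule r1):
nodes: 2:b, 3:b, 4:a
edges: (none)
branch 2 (rule r2):
nodes: 0:b, 1:c, 3:b, 5:b, 6:a
edges: (0,1,x); (1,0,y); (5,6,x)


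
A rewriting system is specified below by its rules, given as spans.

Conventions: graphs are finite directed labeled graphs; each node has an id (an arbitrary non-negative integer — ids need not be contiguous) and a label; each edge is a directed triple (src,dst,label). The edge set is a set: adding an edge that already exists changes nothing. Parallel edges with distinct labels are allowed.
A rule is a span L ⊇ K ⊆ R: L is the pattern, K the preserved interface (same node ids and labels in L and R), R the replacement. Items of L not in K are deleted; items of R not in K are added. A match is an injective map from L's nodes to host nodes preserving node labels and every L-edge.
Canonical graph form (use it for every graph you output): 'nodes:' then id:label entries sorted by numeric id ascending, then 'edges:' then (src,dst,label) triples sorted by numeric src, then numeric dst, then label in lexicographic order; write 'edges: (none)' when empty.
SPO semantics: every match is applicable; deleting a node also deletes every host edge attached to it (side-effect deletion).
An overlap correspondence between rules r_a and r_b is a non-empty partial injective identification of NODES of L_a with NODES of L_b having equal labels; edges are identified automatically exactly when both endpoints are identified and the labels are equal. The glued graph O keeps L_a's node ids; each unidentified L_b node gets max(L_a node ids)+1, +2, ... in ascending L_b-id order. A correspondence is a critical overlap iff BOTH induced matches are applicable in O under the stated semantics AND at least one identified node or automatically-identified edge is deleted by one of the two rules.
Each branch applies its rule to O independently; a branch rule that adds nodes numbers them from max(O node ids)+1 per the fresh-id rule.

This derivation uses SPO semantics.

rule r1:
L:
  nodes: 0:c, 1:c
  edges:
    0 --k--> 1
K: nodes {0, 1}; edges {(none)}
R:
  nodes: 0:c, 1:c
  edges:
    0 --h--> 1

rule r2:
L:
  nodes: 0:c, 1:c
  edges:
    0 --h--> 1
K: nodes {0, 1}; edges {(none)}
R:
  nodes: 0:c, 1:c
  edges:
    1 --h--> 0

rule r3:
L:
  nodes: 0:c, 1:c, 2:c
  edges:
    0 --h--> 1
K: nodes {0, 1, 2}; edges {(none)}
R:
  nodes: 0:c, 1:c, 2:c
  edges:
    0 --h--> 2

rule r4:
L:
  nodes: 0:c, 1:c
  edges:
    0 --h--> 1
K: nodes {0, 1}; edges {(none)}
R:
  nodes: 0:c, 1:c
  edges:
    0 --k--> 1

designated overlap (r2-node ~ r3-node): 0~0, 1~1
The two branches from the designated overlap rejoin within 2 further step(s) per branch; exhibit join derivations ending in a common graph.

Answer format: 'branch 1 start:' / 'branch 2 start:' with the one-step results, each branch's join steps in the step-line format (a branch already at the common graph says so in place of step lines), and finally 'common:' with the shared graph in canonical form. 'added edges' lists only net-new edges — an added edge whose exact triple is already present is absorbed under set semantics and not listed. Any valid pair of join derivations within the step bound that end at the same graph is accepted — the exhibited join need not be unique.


branch 1 start:
nodes: 0:c, 1:c, 2:c
edges: (1,0,h)
branch 2 start:
nodes: 0:c, 1:c, 2:c
edges: (0,2,h)
branch 1 step 1: rule r2; match: 0->1, 1->0; deleted nodes (none); deleted edges (1,0,h); added nodes (none); added edges (0,1,h); result: nodes: 0:c, 1:c, 2:c edges: (0,1,h)
branch 2 step 1: rule r3; match: 0->0, 1->2, 2->1; deleted nodes (none); deleted edges (0,2,h); added nodes (none); added edges (0,1,h); result: nodes: 0:c, 1:c, 2:c edges: (0,1,h)
common:
nodes: 0:c, 1:c, 2:c
edges: (0,1,h)


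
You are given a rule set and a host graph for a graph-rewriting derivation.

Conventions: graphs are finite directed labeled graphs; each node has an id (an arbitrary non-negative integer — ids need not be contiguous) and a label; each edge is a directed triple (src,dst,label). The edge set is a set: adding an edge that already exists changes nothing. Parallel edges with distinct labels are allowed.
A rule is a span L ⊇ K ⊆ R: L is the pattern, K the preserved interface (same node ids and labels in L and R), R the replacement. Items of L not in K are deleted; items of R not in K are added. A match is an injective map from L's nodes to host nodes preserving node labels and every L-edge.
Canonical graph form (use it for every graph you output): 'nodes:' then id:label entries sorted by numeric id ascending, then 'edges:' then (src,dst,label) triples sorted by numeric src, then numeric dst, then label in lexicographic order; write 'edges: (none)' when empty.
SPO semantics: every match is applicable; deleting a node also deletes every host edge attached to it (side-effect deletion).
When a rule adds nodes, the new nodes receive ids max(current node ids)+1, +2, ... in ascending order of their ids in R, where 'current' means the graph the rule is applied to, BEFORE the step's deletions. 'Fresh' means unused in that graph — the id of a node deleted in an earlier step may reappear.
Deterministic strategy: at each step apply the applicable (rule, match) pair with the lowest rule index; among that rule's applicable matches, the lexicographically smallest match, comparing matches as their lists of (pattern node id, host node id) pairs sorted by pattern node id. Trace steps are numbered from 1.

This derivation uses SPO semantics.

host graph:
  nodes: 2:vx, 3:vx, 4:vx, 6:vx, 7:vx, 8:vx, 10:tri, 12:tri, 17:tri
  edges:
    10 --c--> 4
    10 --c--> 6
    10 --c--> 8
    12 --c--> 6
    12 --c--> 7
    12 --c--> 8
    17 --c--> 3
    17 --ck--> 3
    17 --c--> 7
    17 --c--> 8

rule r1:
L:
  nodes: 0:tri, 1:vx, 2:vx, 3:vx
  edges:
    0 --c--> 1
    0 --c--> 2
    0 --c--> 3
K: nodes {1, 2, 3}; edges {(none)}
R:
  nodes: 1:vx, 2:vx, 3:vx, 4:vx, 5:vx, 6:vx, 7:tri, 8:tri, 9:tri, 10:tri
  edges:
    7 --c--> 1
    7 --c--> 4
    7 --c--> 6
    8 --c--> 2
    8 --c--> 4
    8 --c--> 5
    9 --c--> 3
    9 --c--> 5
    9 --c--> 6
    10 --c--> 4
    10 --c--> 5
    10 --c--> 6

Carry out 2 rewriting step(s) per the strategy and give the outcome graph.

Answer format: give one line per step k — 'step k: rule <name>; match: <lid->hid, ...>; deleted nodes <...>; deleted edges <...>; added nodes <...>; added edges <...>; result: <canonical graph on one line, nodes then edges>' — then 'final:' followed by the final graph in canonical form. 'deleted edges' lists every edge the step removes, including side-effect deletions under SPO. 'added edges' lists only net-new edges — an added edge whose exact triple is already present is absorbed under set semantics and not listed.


step 1: rule r1; match: 0->10, 1->4, 2->6, 3->8; deleted nodes 10; deleted edges (10,4,c); (10,6,c); (10,8,c); added nodes 18, 19, 20, 21, 22, 23, 24; added edges (21,4,c); (21,18,c); (21,20,c); (22,6,c); (22,18,c); (22,19,c); (23,8,c); (23,19,c); (23,20,c); (24,18,c); (24,19,c); (24,20,c); result: nodes: 2:vx, 3:vx, 4:vx, 6:vx, 7:vx, 8:vx, 12:tri, 17:tri, 18:vx, 19:vx, 20:vx, 21:tri, 22:tri, 23:tri, 24:tri edges: (12,6,c); (12,7,c); (12,8,c); (17,3,c); (17,3,ck); (17,7,c); (17,8,c); (21,4,c); (21,18,c); (21,20,c); (22,6,c); (22,18,c); (22,19,c); (23,8,c); (23,19,c); (23,20,c); (24,18,c); (24,19,c); (24,20,c)
step 2: rule r1; match: 0->12, 1->6, 2->7, 3->8; deleted nodes 12; deleted edges (12,6,c); (12,7,c); (12,8,c); added nodes 25, 26, 27, 28, 29, 30, 31; added edges (28,6,c); (28,25,c); (28,27,c); (29,7,c); (29,25,c); (29,26,c); (30,8,c); (30,26,c); (30,27,c); (31,25,c); (31,26,c); (31,27,c); result: nodes: 2:vx, 3:vx, 4:vx, 6:vx, 7:vx, 8:vx, 17:tri, 18:vx, 19:vx, 20:vx, 21:tri, 22:tri, 23:tri, 24:tri, 25:vx, 26:vx, 27:vx, 28:tri, 29:tri, 30:tri, 31:tri edges: (17,3,c); (17,3,ck); (17,7,c); (17,8,c); (21,4,c); (21,18,c); (21,20,c); (22,6,c); (22,18,c); (22,19,c); (23,8,c); (23,19,c); (23,20,c); (24,18,c); (24,19,c); (24,20,c); (28,6,c); (28,25,c); (28,27,c); (29,7,c); (29,25,c); (29,26,c); (30,8,c); (30,26,c); (30,27,c); (31,25,c); (31,26,c); (31,27,c)
final:
nodes: 2:vx, 3:vx, 4:vx, 6:vx, 7:vx, 8:vx, 17:tri, 18:vx, 19:vx, 20:vx, 21:tri, 22:tri, 23:tri, 24:tri, 25:vx, 26:vx, 27:vx, 28:tri, 29:tri, 30:tri, 31:tri
edges: (17,3,c); (17,3,ck); (17,7,c); (17,8,c); (21,4,c); (21,18,c); (21,20,c); (22,6,c); (22,18,c); (22,19,c); (23,8,c); (23,19,c); (23,20,c); (24,18,c); (24,19,c); (24,20,c); (28,6,c); (28,25,c); (28,27,c); (29,7,c); (29,25,c); (29,26,c); (30,8,c); (30,26,c); (30,27,c); (31,25,c); (31,26,c); (31,27,c)


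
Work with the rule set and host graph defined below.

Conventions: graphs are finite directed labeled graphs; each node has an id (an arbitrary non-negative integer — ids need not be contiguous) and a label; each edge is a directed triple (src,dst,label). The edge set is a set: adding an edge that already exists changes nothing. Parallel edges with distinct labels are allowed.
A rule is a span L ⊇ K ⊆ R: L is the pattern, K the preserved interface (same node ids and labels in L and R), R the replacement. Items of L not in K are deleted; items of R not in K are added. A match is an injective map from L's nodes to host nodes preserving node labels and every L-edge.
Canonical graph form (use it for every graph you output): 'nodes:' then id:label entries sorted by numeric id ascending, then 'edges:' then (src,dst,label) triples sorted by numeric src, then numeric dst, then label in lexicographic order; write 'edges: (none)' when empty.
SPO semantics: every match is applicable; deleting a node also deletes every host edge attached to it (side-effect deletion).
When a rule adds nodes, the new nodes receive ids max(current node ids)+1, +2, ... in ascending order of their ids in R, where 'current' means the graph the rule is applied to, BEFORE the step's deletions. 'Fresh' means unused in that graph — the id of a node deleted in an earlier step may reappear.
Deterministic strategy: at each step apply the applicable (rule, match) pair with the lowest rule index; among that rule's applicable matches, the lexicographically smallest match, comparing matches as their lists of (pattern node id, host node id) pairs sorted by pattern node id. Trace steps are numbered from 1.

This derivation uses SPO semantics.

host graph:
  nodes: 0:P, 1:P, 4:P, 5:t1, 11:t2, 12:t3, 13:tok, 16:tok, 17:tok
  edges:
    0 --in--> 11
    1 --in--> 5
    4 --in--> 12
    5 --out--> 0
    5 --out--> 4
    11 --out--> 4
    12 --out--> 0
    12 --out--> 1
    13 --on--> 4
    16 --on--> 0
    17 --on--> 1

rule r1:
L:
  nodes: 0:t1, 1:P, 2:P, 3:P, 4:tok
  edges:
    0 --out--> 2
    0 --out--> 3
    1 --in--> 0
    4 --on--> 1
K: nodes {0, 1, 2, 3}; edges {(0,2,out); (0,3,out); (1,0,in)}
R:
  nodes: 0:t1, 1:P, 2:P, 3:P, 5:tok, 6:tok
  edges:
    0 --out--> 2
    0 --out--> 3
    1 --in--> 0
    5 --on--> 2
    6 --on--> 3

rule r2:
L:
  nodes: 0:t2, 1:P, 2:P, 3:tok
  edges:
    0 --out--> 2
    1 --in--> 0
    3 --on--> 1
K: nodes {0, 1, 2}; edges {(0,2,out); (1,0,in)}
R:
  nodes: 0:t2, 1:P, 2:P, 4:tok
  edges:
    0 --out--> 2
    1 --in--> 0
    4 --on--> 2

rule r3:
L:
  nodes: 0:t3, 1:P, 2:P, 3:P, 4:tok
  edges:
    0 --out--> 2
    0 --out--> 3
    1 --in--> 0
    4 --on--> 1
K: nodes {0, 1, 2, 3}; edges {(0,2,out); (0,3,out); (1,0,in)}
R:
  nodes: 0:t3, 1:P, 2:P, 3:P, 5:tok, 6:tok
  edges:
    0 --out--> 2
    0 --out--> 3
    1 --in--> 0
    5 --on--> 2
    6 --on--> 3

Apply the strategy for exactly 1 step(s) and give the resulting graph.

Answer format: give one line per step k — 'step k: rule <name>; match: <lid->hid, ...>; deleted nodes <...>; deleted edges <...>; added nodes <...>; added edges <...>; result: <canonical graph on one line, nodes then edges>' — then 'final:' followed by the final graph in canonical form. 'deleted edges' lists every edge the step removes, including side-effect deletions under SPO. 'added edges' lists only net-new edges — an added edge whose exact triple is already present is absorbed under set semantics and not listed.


step 1: rule r1; match: 0->5, 1->1, 2->0, 3->4, 4->17; deleted nodes 17; deleted edges (17,1,on); added nodes 18, 19; added edges (18,0,on); (19,4,on); result: nodes: 0:P, 1:P, 4:P, 5:t1, 11:t2, 12:t3, 13:tok, 16:tok, 18:tok, 19:tok edges: (0,11,in); (1,5,in); (4,12,in); (5,0,out); (5,4,out); (11,4,out); (12,0,out); (12,1,out); (13,4,on); (16,0,on); (18,0,on); (19,4,on)
final:
nodes: 0:P, 1:P, 4:P, 5:t1, 11:t2, 12:t3, 13:tok, 16:tok, 18:tok, 19:tok
edges: (0,11,in); (1,5,in); (4,12,in); (5,0,out); (5,4,out); (11,4,out); (12,0,out); (12,1,out); (13,4,on); (16,0,on); (18,0,on); (19,4,on)


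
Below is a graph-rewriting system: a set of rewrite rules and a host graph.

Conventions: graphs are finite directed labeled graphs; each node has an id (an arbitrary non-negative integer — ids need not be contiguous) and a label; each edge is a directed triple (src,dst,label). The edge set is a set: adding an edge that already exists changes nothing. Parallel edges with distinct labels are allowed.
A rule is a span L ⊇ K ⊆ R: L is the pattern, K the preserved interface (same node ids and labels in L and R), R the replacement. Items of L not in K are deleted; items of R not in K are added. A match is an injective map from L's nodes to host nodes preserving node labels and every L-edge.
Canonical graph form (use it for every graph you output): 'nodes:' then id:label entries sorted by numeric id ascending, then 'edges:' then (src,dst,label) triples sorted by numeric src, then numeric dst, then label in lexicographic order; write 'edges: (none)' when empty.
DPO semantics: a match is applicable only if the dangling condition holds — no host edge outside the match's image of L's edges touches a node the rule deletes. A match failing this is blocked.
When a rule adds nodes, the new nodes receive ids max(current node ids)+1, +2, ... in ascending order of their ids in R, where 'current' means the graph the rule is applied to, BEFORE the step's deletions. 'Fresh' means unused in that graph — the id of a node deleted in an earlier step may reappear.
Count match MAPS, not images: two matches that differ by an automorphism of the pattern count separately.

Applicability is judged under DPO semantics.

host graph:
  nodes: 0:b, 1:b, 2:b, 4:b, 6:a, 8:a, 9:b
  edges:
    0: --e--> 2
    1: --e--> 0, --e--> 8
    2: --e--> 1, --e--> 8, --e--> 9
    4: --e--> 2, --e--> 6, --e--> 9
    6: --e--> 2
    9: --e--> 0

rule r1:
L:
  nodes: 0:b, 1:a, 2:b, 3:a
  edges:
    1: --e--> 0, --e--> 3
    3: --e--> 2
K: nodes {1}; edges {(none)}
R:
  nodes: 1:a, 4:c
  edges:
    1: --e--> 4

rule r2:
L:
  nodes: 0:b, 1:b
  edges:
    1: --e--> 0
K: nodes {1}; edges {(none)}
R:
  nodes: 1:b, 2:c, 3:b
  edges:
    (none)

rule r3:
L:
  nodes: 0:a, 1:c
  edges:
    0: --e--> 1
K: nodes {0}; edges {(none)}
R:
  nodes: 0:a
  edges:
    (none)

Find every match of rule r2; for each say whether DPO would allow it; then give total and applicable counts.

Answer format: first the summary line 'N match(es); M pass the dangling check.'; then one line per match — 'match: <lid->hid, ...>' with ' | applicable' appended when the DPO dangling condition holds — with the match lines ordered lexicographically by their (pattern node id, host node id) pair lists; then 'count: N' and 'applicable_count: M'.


7 match(es); 0 pass the dangling check.
match: 0->0, 1->1
match: 0->0, 1->9
match: 0->1, 1->2
match: 0->2, 1->0
match: 0->2, 1->4
match: 0->9, 1->2
match: 0->9, 1->4
count: 7
applicable_count: 0


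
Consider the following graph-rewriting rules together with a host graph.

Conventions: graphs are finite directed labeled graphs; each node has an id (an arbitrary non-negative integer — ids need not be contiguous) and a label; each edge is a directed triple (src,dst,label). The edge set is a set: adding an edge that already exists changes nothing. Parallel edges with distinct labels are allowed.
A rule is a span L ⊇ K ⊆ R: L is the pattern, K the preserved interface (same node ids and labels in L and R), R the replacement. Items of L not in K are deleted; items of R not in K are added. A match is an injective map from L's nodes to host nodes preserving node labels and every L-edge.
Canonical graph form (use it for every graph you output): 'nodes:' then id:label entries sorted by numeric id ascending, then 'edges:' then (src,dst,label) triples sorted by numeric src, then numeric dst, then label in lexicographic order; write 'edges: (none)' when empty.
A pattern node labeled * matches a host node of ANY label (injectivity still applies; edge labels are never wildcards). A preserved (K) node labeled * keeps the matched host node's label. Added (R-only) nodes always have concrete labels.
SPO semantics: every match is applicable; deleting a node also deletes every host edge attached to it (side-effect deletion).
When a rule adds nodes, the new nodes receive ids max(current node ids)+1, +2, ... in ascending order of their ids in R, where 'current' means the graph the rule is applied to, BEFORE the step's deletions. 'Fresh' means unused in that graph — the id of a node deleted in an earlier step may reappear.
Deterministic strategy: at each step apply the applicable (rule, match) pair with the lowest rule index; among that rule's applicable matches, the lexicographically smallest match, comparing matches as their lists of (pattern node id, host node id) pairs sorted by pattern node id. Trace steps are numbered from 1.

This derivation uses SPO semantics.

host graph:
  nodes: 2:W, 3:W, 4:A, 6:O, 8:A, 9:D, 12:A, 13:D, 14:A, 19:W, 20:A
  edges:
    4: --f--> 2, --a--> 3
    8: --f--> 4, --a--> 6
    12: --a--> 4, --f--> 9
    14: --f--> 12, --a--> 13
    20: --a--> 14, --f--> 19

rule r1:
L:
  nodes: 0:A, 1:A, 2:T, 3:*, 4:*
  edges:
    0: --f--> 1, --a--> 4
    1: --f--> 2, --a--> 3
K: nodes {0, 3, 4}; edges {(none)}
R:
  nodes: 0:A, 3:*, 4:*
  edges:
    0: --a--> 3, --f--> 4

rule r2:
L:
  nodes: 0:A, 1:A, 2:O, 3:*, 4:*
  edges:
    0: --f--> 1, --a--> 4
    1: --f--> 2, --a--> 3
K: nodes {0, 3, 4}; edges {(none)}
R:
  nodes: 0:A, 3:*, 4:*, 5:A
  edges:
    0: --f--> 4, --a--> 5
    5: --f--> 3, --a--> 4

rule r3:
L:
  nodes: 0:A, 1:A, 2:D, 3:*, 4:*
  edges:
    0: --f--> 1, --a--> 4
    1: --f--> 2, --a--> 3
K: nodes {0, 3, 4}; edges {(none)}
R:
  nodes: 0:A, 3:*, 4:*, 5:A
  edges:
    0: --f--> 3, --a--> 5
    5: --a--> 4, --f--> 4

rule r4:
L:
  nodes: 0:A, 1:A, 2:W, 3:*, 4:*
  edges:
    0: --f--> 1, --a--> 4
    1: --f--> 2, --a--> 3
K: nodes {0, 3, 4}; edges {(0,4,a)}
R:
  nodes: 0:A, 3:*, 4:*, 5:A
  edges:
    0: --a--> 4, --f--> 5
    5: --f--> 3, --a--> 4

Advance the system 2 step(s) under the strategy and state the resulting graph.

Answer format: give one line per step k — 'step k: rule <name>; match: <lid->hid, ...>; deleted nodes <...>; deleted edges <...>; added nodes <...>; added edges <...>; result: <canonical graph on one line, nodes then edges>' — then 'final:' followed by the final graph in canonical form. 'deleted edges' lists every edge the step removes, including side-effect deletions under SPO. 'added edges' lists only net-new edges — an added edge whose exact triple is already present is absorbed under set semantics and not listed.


step 1: rule r3; match: 0->14, 1->12, 2->9, 3->4, 4->13; deleted nodes 9, 12; deleted edges (12,4,a); (12,9,f); (14,12,f); (14,13,a); added nodes 21; added edges (14,4,f); (14,21,a); (21,13,a); (21,13,f); result: nodes: 2:W, 3:W, 4:A, 6:O, 8:A, 13:D, 14:A, 19:W, 20:A, 21:A edges: (4,2,f); (4,3,a); (8,4,f); (8,6,a); (14,4,f); (14,21,a); (20,14,a); (20,19,f); (21,13,a); (21,13,f)
step 2: rule r4; match: 0->8, 1->4, 2->2, 3->3, 4->6; deleted nodes 2, 4; deleted edges (4,2,f); (4,3,a); (8,4,f); (14,4,f); added nodes 22; added edges (8,22,f); (22,3,f); (22,6,a); result: nodes: 3:W, 6:O, 8:A, 13:D, 14:A, 19:W, 20:A, 21:A, 22:A edges: (8,6,a); (8,22,f); (14,21,a); (20,14,a); (20,19,f); (21,13,a); (21,13,f); (22,3,f); (22,6,a)
final:
nodes: 3:W, 6:O, 8:A, 13:D, 14:A, 19:W, 20:A, 21:A, 22:A
edges: (8,6,a); (8,22,f); (14,21,a); (20,14,a); (20,19,f); (21,13,a); (21,13,f); (22,3,f); (22,6,a)


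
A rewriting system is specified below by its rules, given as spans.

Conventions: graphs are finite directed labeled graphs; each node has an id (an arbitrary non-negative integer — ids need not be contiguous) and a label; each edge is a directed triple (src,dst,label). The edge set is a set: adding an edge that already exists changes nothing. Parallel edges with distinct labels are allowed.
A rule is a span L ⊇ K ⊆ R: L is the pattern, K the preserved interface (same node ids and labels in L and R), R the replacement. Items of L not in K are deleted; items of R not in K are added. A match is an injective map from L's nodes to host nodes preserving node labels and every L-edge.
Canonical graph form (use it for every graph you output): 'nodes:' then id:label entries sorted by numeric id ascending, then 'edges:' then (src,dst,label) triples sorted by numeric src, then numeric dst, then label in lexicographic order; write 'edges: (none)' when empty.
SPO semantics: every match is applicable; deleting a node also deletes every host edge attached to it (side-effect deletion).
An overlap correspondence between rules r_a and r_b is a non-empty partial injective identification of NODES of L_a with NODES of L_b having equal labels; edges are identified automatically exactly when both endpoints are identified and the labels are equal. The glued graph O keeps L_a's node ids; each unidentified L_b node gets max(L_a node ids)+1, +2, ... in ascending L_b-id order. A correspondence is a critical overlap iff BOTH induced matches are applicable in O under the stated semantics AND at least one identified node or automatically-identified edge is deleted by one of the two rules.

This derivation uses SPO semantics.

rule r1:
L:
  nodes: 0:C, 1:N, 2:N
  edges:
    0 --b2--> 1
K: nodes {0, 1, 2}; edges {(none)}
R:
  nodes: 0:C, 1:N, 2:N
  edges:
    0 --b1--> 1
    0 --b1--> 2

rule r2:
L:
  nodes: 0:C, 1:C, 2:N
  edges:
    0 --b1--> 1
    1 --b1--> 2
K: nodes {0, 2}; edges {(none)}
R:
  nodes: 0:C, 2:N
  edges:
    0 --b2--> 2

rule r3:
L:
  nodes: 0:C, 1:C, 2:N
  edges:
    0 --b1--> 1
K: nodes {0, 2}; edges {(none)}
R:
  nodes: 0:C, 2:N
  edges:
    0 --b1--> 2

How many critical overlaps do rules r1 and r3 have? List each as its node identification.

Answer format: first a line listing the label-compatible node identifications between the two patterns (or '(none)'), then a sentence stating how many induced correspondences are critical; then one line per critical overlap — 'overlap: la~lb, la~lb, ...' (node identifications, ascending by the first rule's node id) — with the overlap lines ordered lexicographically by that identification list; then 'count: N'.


label-compatible node identifications between L(r1) and L(r3): 0~0, 0~1, 1~2, 2~2
3 of the induced correspondences are critical overlaps of r1 and r3.
overlap: 0~1
overlap: 0~1, 1~2
overlap: 0~1, 2~2
count: 3


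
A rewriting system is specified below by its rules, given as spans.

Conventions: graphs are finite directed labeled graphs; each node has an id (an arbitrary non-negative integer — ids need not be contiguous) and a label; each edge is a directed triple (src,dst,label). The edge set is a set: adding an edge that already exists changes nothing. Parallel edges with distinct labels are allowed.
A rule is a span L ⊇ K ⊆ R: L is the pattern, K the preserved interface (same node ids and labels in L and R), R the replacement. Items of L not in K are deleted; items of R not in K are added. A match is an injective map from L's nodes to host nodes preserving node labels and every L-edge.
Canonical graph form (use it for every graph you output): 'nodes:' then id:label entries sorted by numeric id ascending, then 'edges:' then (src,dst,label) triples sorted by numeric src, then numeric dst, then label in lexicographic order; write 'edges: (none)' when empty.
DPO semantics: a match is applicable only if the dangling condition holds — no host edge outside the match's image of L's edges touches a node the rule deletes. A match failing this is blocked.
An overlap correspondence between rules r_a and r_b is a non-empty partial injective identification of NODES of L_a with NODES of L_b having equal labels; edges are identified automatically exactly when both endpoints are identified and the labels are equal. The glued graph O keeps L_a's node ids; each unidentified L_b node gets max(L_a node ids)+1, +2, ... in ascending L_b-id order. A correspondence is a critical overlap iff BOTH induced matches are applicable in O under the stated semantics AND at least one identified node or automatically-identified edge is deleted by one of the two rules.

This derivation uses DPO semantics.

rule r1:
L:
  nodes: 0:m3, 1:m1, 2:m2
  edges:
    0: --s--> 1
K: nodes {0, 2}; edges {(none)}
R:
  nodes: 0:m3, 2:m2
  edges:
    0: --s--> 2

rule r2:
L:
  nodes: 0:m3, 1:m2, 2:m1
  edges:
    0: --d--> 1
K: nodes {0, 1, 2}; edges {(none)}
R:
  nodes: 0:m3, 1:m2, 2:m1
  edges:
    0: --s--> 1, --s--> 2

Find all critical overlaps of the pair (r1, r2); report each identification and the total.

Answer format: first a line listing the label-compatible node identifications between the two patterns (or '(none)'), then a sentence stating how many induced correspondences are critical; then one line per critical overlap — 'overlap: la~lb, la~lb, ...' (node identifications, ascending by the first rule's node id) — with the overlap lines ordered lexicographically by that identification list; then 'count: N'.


label-compatible node identifications between L(r1) and L(r2): 0~0, 1~2, 2~1
4 of the induced correspondences are critical overlaps of r1 and r2.
overlap: 0~0, 1~2
overlap: 0~0, 1~2, 2~1
overlap: 1~2
overlap: 1~2, 2~1
count: 4


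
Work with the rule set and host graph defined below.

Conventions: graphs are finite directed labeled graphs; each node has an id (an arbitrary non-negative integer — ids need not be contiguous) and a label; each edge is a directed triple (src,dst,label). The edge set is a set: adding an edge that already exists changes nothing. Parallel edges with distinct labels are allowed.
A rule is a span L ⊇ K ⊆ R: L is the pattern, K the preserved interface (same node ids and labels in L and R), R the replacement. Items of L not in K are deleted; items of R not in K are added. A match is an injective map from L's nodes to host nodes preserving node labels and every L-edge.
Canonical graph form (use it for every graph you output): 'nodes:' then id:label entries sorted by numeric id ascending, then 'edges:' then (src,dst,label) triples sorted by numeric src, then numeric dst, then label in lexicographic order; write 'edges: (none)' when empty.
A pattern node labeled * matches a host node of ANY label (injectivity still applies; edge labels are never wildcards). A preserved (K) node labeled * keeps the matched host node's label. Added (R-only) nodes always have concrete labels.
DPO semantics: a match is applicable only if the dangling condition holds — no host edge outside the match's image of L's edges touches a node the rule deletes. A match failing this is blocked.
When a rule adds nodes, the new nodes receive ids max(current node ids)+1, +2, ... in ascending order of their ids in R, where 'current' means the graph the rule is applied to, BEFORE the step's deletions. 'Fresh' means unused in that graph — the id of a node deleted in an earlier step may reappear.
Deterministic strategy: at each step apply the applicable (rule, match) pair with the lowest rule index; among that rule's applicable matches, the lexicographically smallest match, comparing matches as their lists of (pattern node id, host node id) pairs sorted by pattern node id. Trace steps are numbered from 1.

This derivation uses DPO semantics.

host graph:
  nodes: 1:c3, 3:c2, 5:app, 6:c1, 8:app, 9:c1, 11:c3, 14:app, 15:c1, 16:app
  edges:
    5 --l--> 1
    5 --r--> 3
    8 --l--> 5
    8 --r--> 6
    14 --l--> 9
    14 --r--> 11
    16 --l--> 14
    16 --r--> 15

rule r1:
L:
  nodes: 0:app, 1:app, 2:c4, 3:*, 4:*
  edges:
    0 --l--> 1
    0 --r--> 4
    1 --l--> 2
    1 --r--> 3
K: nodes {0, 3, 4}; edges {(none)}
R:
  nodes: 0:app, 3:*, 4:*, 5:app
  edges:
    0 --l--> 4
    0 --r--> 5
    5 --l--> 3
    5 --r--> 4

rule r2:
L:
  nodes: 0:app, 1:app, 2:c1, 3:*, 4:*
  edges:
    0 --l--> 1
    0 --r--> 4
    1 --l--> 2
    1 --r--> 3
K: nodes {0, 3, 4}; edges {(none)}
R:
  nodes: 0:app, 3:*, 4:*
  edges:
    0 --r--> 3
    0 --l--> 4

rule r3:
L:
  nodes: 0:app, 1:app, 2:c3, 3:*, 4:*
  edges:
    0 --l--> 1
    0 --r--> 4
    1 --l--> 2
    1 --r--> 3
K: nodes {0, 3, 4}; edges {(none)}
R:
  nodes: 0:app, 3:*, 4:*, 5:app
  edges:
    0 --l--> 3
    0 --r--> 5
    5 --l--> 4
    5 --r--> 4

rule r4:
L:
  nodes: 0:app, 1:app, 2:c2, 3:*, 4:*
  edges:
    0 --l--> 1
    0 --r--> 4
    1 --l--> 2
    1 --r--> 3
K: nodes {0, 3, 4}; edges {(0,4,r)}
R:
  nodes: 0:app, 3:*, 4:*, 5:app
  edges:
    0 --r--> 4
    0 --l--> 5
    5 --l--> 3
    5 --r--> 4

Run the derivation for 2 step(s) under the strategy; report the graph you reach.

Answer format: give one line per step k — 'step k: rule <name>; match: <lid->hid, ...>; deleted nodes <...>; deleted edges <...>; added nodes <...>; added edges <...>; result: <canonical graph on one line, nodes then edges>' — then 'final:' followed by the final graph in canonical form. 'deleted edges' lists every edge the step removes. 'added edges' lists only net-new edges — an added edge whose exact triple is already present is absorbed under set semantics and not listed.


step 1: rule r2; match: 0->16, 1->14, 2->9, 3->11, 4->15; deleted nodes 9, 14; deleted edges (14,9,l); (14,11,r); (16,14,l); (16,15,r); added nodes (none); added edges (16,11,r); (16,15,l); result: nodes: 1:c3, 3:c2, 5:app, 6:c1, 8:app, 11:c3, 15:c1, 16:app edges: (5,1,l); (5,3,r); (8,5,l); (8,6,r); (16,11,r); (16,15,l)
step 2: rule r3; match: 0->8, 1->5, 2->1, 3->3, 4->6; deleted nodes 1, 5; deleted edges (5,1,l); (5,3,r); (8,5,l); (8,6,r); added nodes 17; added edges (8,3,l); (8,17,r); (17,6,l); (17,6,r); result: nodes: 3:c2, 6:c1, 8:app, 11:c3, 15:c1, 16:app, 17:app edges: (8,3,l); (8,17,r); (16,11,r); (16,15,l); (17,6,l); (17,6,r)
final:
nodes: 3:c2, 6:c1, 8:app, 11:c3, 15:c1, 16:app, 17:app
edges: (8,3,l); (8,17,r); (16,11,r); (16,15,l); (17,6,l); (17,6,r)
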